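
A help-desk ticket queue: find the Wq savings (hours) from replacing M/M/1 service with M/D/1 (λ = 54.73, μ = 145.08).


ρ = 54.73/145.08 = 0.3772
Wq(M/M/1) = ρ/(μ−λ) = 0.3772/90.35 = 0.004175 hr
Wq(M/D/1) = ρ/(2(μ−λ)) = 0.002088 hr
Savings = 0.004175 − 0.002088 = 0.002088 hr

Final: 0.002088 hr


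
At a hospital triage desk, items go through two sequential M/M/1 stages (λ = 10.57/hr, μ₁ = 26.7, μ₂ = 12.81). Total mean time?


Each node sees arrival rate λ = 10.57/hr (tandem ⇒ throughput preserved).
W₁ = 1/(μ₁−λ) = 1/(26.7−10.57) = 0.06200 hr
W₂ = 1/(μ₂−λ) = 1/(12.81−10.57) = 0.44643 hr
W_total = W₁ + W₂ = 0.06200 + 0.44643 = 0.50842 hr

Final: 0.50842 hr


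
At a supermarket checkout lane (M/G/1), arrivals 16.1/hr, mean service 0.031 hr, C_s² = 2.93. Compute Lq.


ρ = λ·E[S] = 16.1·0.031 = 0.4991
Lq = ρ²(1+C_s²)/(2(1−ρ)) = 0.2491·(1+2.93)/(2·0.5009)
= 0.2491·3.9300/1.0018 = 0.97721

Final: 0.97721


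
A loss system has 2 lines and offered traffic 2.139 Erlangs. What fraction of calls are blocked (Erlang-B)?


B(c,a) = (a^c/c!) / Σ_{k=0}^{c} a^k/k!
a^2/2! = 2.287660
Σ terms (k=0..2): 1.00000 + 2.13900 + 2.28766 = 5.426660
B = 2.287660/5.426660 = 0.421560

Final: 0.421560


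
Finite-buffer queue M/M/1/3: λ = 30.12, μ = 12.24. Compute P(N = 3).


ρ = λ/μ = 30.12/12.24 = 2.4608
P_K = (1−ρ)ρ^K/(1−ρ^(K+1)) = (-1.4608·14.901180)/(1 − 36.668589)
= -21.767409/-35.668589 = 0.610268

Final: 0.610268


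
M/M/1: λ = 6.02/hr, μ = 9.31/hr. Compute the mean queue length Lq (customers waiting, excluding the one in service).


ρ = 6.02/9.31 = 0.6466
Lq = ρ²/(1−ρ) = 0.4181/0.3534 = 1.1832

Final: 1.1832


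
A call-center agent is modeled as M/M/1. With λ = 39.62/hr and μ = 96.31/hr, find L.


ρ = λ/μ = 39.62/96.31 = 0.4114
L = ρ/(1−ρ) = 0.4114/(1 − 0.4114) = 0.4114/0.5886 = 0.6989

Final: 0.6989


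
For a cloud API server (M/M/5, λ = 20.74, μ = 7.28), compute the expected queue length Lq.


a = λ/μ = 2.8489; ρ = a/5 = 0.5698
P₀ = 0.055125
Lq = P₀·a^c·ρ / (c!·(1−ρ)²) = 0.055125·187.66655·0.5698/(120·0.18509)
= 0.26539

Final: 0.26539


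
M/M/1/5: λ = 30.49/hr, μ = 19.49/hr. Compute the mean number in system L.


ρ = 30.49/19.49 = 1.5644
L = ρ[1 − (K+1)ρ^K + Kρ^(K+1)] / [(1−ρ)(1−ρ^(K+1))]
Numerator: 1.5644·(1 − 6·9.369748 + 5·14.657959) = 28.270607
Denominator: (-0.5644)·(-13.657959) = 7.708443
L = 28.270607/7.708443 = 3.6675

Final: 3.6675


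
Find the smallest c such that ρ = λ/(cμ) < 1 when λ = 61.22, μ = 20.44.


Stability requires cμ > λ ⇔ c > λ/μ.
λ/μ = 61.22/20.44 = 2.9951
Minimum integer c = ⌊2.9951⌋ + 1 = 3
Check: 3·20.44 = 61.32 > 61.22, while 2·20.44 = 40.88 ≤ 61.22

Final: 3 servers


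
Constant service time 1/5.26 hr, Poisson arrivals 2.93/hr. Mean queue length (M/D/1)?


ρ = 2.93/5.26 = 0.5570
M/D/1: Lq = ρ²/(2(1−ρ)) = 0.3103/(2·0.4430) = 0.35024

Final: 0.35024


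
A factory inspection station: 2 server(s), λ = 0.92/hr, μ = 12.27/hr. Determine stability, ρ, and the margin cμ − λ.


Total capacity cμ = 2·12.27 = 24.54/hr
ρ = λ/(cμ) = 0.92/24.54 = 0.03749
Stable ⇔ ρ < 1: YES
Spare capacity = cμ − λ = 24.54 − 0.92 = 23.62/hr

Final: ρ = 0.03749; stable; margin = 23.62/hr


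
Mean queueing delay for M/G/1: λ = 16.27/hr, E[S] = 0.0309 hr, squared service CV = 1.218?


ρ = λ·E[S] = 16.27·0.0309 = 0.5027
E[S²] = E[S]²(1+C_s²) = 0.0309²·(1+1.218) = 0.002118
Wq = λ·E[S²]/(2(1−ρ)) = 16.27·0.002118/(2·0.4973) = 0.03465 hr

Final: 0.03465 hr


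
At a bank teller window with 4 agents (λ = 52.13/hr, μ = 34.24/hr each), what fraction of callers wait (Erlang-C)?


a = λ/μ = 1.5225; ρ = a/4 = 0.3806
P₀ = 0.215931 (from M/M/c formula)
C(c,a) = [a^c/(c!(1−ρ))]·P₀ = [5.37299/(24·0.6194)]·0.215931
= 0.36145·0.215931 = 0.078048

Final: 0.078048


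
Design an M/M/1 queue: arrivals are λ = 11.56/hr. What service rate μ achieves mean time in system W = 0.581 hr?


W = 1/(μ−λ) ⇒ μ − λ = 1/W = 1/0.581 = 1.7212
μ = λ + 1/W = 11.56 + 1.7212 = 13.2812 per hr

Final: 13.2812 /hr


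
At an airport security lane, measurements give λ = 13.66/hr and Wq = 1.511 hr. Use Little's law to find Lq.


Lq = λWq = 13.66·1.511 = 20.6403

Final: 20.6403


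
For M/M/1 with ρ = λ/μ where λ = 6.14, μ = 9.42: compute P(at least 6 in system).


ρ = 6.14/9.42 = 0.6518
P(N ≥ n) = ρ^n = 0.6518^6 = 0.076684

Final: 0.076684


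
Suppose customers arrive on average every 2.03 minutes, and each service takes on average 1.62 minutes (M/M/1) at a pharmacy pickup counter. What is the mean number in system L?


λ = 60/2.03 = 29.5567 /hr
μ = 60/1.62 = 37.0370 /hr
ρ = λ/μ = 29.5567/37.0370 = 0.7980
L = ρ/(1−ρ) = 0.7980/0.2020 = 3.9512

Final: 3.9512


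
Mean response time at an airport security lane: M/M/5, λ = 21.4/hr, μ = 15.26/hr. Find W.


a = 1.4024; ρ = 0.2805; P₀ = 0.245744
Lq = P₀·a^c·ρ/(c!(1−ρ)²) = 0.006017
Wq = Lq/λ = 0.006017/21.4 = 0.0002812 hr
W = Wq + 1/μ = 0.0002812 + 0.06553 = 0.06581 hr

Final: 0.06581 hr


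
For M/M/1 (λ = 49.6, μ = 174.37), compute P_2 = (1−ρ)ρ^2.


ρ = 49.6/174.37 = 0.2845
P_n = (1−ρ)·ρ^n = (1 − 0.2845)·0.2845^2 = 0.7155·0.080913 = 0.057897

Final: 0.057897


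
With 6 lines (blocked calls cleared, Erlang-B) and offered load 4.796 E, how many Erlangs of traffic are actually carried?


B(6,4.796) = 0.176478 (Erlang-B)
Carried load = a(1 − B) = 4.796·(1 − 0.176478) = 4.796·0.823522 = 3.9496 E

Final: 3.9496 Erlangs


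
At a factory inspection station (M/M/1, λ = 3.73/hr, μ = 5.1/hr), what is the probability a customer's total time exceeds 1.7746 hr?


W ~ Exponential(μ−λ) for M/M/1.
μ − λ = 5.1 − 3.73 = 1.3700
P(W > t) = e^{−(μ−λ)t} = e^{−2.4312} = 0.087931

Final: 0.087931


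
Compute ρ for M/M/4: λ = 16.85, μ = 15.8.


ρ = λ/(cμ) = 16.85/(4·15.8) = 16.85/63.20 = 0.2666

Final: 0.2666


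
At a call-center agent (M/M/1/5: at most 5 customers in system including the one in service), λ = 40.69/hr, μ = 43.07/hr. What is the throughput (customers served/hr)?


ρ = 0.9447; P_K = (1−ρ)ρ^5/(1−ρ^6) = 0.143908
λ_eff = λ(1 − P_K) = 40.69·(1 − 0.143908) = 40.69·0.856092 = 34.8344 /hr

Final: 34.8344 /hr


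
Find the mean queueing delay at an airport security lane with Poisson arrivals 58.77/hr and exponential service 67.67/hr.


ρ = 58.77/67.67 = 0.8685
Wq = ρ/(μ−λ) = 0.8685/(67.67 − 58.77) = 0.8685/8.90 = 0.09758 hr

Final: 0.09758 hr


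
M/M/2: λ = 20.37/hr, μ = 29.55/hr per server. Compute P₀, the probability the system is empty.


a = λ/μ = 20.37/29.55 = 0.6893; ρ = a/c = 0.3447
Σ_{k=0}^{1} a^k/k! (terms k=0..1) = 1.00000 + 0.68934 = 1.68934
Tail: a^2/(2!(1−ρ)) = 0.47519/(2·0.6553) = 0.36256
P₀ = 1/(1.68934 + 0.36256) = 1/2.05190 = 0.487354

Final: 0.487354


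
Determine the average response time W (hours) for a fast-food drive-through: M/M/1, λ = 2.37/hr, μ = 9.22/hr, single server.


W = 1/(μ−λ) = 1/(9.22 − 2.37) = 1/6.85 = 0.1460 hr

Final: 0.1460 hr


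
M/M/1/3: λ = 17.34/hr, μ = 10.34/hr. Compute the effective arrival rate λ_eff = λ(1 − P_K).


ρ = 1.6770; P_K = (1−ρ)ρ^3/(1−ρ^4) = 0.462122
λ_eff = λ(1 − P_K) = 17.34·(1 − 0.462122) = 17.34·0.537878 = 9.3268 /hr

Final: 9.3268 /hr


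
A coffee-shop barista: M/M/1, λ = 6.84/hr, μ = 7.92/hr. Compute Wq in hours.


ρ = 6.84/7.92 = 0.8636
Wq = ρ/(μ−λ) = 0.8636/(7.92 − 6.84) = 0.8636/1.08 = 0.7997 hr

Final: 0.7997 hr


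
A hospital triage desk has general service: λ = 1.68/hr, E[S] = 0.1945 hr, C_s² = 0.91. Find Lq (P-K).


ρ = λ·E[S] = 1.68·0.1945 = 0.3268
Lq = ρ²(1+C_s²)/(2(1−ρ)) = 0.1068·(1+0.91)/(2·0.6732)
= 0.1068·1.9100/1.3465 = 0.15146

Final: 0.15146


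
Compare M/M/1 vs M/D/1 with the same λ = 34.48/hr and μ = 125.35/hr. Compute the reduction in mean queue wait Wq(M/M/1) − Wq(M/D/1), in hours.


ρ = 34.48/125.35 = 0.2751
Wq(M/M/1) = ρ/(μ−λ) = 0.2751/90.87 = 0.003027 hr
Wq(M/D/1) = ρ/(2(μ−λ)) = 0.001514 hr
Savings = 0.003027 − 0.001514 = 0.001514 hr

Final: 0.001514 hr


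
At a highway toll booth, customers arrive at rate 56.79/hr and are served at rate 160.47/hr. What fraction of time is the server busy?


ρ = λ/μ = 56.79/160.47 = 0.3539

Final: 0.3539


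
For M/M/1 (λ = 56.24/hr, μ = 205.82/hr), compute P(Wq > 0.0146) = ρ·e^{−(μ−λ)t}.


ρ = 56.24/205.82 = 0.2732
P(Wq > t) = ρ·e^{−(μ−λ)t} = 0.2732·e^{−2.1839}
= 0.2732·0.112605 = 0.030769

Final: 0.030769


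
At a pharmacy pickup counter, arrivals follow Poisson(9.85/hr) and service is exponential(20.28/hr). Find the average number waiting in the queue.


ρ = 9.85/20.28 = 0.4857
Lq = ρ²/(1−ρ) = 0.2359/0.5143 = 0.4587

Final: 0.4587


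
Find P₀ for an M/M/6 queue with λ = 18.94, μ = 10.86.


a = λ/μ = 18.94/10.86 = 1.7440; ρ = a/c = 0.2907
Σ_{k=0}^{5} a^k/k! (terms k=0..5) = 1.00000 + 1.74401 + 1.52079 + 0.88410 + 0.38547 + 0.13445 = 5.66883
Tail: a^6/(6!(1−ρ)) = 28.13850/(720·0.7093) = 0.05510
P₀ = 1/(5.66883 + 0.05510) = 1/5.72392 = 0.174705

Final: 0.174705


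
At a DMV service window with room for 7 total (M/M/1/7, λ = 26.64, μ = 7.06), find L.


ρ = 26.64/7.06 = 3.7734
L = ρ[1 − (K+1)ρ^K + Kρ^(K+1)] / [(1−ρ)(1−ρ^(K+1))]
Numerator: 3.7734·(1 − 8·10891.975007 + 7·41099.463766) = 756792.766224
Denominator: (-2.7734)·(-41098.463766) = 113981.291860
L = 756792.766224/113981.291860 = 6.6396

Final: 6.6396


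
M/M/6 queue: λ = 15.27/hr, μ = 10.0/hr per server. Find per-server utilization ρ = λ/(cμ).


ρ = λ/(cμ) = 15.27/(6·10.0) = 15.27/60.00 = 0.2545

Final: 0.2545


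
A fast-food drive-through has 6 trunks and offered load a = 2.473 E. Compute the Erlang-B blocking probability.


B(c,a) = (a^c/c!) / Σ_{k=0}^{c} a^k/k!
a^6/6! = 0.317696
Σ terms (k=0..6): 1.00000 + 2.47300 + 3.05786 + 2.52070 + 1.55842 + 0.77080 + 0.31770 = 11.698479
B = 0.317696/11.698479 = 0.027157

Final: 0.027157


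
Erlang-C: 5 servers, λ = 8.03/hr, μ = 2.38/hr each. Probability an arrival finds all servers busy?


a = λ/μ = 3.3739; ρ = a/5 = 0.6748
P₀ = 0.030239 (from M/M/c formula)
C(c,a) = [a^c/(c!(1−ρ))]·P₀ = [437.21287/(120·0.3252)]·0.030239
= 11.20334·0.030239 = 0.338780

Final: 0.338780


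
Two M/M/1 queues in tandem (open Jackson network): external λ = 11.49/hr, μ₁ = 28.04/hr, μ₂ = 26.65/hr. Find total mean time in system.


Each node sees arrival rate λ = 11.49/hr (tandem ⇒ throughput preserved).
W₁ = 1/(μ₁−λ) = 1/(28.04−11.49) = 0.06042 hr
W₂ = 1/(μ₂−λ) = 1/(26.65−11.49) = 0.06596 hr
W_total = W₁ + W₂ = 0.06042 + 0.06596 = 0.12639 hr

Final: 0.12639 hr


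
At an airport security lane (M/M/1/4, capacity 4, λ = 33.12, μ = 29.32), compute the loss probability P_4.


ρ = λ/μ = 33.12/29.32 = 1.1296
P_K = (1−ρ)ρ^K/(1−ρ^(K+1)) = (-0.1296·1.628191)/(1 − 1.839212)
= -0.211021/-0.839212 = 0.251451

Final: 0.251451


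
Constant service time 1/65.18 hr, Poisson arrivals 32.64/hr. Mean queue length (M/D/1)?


ρ = 32.64/65.18 = 0.5008
M/D/1: Lq = ρ²/(2(1−ρ)) = 0.2508/(2·0.4992) = 0.25115

Final: 0.25115


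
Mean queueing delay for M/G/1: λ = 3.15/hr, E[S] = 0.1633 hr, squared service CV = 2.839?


ρ = λ·E[S] = 3.15·0.1633 = 0.5144
E[S²] = E[S]²(1+C_s²) = 0.1633²·(1+2.839) = 0.102374
Wq = λ·E[S²]/(2(1−ρ)) = 3.15·0.102374/(2·0.4856) = 0.33204 hr

Final: 0.33204 hr


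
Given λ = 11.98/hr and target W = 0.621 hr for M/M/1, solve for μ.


W = 1/(μ−λ) ⇒ μ − λ = 1/W = 1/0.621 = 1.6103
μ = λ + 1/W = 11.98 + 1.6103 = 13.5903 per hr

Final: 13.5903 /hr


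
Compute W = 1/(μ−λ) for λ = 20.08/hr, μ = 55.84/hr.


W = 1/(μ−λ) = 1/(55.84 − 20.08) = 1/35.76 = 0.02796 hr

Final: 0.02796 hr


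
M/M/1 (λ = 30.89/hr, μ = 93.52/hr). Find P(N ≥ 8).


ρ = 30.89/93.52 = 0.3303
P(N ≥ n) = ρ^n = 0.3303^8 = 0.0001417

Final: 0.0001417


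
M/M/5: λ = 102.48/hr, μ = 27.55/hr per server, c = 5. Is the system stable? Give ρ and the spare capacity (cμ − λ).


Total capacity cμ = 5·27.55 = 137.75/hr
ρ = λ/(cμ) = 102.48/137.75 = 0.7440
Stable ⇔ ρ < 1: YES
Spare capacity = cμ − λ = 137.75 − 102.48 = 35.27/hr

Final: ρ = 0.7440; stable; margin = 35.27/hr


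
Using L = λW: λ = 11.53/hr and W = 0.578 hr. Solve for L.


L = λW = 11.53·0.578 = 6.6643

Final: 6.6643


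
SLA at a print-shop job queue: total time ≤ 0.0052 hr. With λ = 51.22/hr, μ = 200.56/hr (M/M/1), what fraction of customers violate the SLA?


W ~ Exponential(μ−λ) for M/M/1.
μ − λ = 200.56 − 51.22 = 149.3400
P(W > t) = e^{−(μ−λ)t} = e^{−0.7766} = 0.459982

Final: 0.459982


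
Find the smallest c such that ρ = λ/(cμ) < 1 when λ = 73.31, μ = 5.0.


Stability requires cμ > λ ⇔ c > λ/μ.
λ/μ = 73.31/5.0 = 14.6620
Minimum integer c = ⌊14.6620⌋ + 1 = 15
Check: 15·5.0 = 75.00 > 73.31, while 14·5.0 = 70.00 ≤ 73.31

Final: 15 servers


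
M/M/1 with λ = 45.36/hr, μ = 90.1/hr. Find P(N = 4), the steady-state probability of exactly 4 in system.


ρ = 45.36/90.1 = 0.5034
P_n = (1−ρ)·ρ^n = (1 − 0.5034)·0.5034^4 = 0.4966·0.064238 = 0.031898

Final: 0.031898


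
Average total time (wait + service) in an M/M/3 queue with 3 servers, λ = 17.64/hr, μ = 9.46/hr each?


a = 1.8647; ρ = 0.6216; P₀ = 0.134071
Lq = P₀·a^c·ρ/(c!(1−ρ)²) = 0.62880
Wq = Lq/λ = 0.62880/17.64 = 0.03565 hr
W = Wq + 1/μ = 0.03565 + 0.10571 = 0.14135 hr

Final: 0.14135 hr


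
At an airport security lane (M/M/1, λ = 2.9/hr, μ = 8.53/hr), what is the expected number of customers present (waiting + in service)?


ρ = λ/μ = 2.9/8.53 = 0.3400
L = ρ/(1−ρ) = 0.3400/(1 − 0.3400) = 0.3400/0.6600 = 0.5151

Final: 0.5151


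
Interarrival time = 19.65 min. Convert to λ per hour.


λ = 1/(interarrival time) in consistent units.
1 hour = 60 min, so λ = 60/19.65 = 3.0534 per hour

Final: 3.0534 /hr


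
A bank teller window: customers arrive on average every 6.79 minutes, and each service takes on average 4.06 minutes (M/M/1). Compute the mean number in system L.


λ = 60/6.79 = 8.8365 /hr
μ = 60/4.06 = 14.7783 /hr
ρ = λ/μ = 8.8365/14.7783 = 0.5979
L = ρ/(1−ρ) = 0.5979/0.4021 = 1.4872

Final: 1.4872


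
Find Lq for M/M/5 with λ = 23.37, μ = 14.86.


a = λ/μ = 1.5727; ρ = a/5 = 0.3145
P₀ = 0.207062
Lq = P₀·a^c·ρ / (c!·(1−ρ)²) = 0.207062·9.62054·0.3145/(120·0.46986)
= 0.01111

Final: 0.01111


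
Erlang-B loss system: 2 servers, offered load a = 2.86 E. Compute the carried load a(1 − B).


B(2,2.86) = 0.514453 (Erlang-B)
Carried load = a(1 − B) = 2.86·(1 − 0.514453) = 2.86·0.485547 = 1.3887 E

Final: 1.3887 Erlangs


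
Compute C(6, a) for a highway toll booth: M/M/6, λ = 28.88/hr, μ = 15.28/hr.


a = λ/μ = 1.8901; ρ = a/6 = 0.3150
P₀ = 0.150906 (from M/M/c formula)
C(c,a) = [a^c/(c!(1−ρ))]·P₀ = [45.58721/(720·0.6850)]·0.150906
= 0.09243·0.150906 = 0.013949

Final: 0.013949


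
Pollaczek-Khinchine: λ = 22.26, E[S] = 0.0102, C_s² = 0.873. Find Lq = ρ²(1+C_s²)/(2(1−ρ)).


ρ = λ·E[S] = 22.26·0.0102 = 0.2271
Lq = ρ²(1+C_s²)/(2(1−ρ)) = 0.05155·(1+0.873)/(2·0.7729)
= 0.05155·1.8730/1.5459 = 0.06246

Final: 0.06246


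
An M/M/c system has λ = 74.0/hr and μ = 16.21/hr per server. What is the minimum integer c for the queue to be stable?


Stability requires cμ > λ ⇔ c > λ/μ.
λ/μ = 74.0/16.21 = 4.5651
Minimum integer c = ⌊4.5651⌋ + 1 = 5
Check: 5·16.21 = 81.05 > 74.0, while 4·16.21 = 64.84 ≤ 74.0

Final: 5 servers


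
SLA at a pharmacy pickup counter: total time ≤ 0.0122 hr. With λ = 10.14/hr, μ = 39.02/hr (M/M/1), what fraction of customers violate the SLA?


W ~ Exponential(μ−λ) for M/M/1.
μ − λ = 39.02 − 10.14 = 28.8800
P(W > t) = e^{−(μ−λ)t} = e^{−0.3523} = 0.703044

Final: 0.703044


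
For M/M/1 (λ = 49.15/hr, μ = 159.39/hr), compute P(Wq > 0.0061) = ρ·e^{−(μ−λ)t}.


ρ = 49.15/159.39 = 0.3084
P(Wq > t) = ρ·e^{−(μ−λ)t} = 0.3084·e^{−0.6725}
= 0.3084·0.510449 = 0.157404

Final: 0.157404


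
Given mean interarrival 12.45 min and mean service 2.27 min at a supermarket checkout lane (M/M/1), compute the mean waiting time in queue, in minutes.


λ = 60/12.45 = 4.8193 /hr
μ = 60/2.27 = 26.4317 /hr
ρ = λ/μ = 4.8193/26.4317 = 0.1823
Wq = ρ/(μ−λ) = 0.1823/(26.4317−4.8193) = 0.008436 hr
In minutes: 0.008436·60 = 0.5062 min

Final: 0.5062 min


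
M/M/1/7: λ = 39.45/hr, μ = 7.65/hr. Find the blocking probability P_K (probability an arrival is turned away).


ρ = λ/μ = 39.45/7.65 = 5.1569
P_K = (1−ρ)ρ^K/(1−ρ^(K+1)) = (-4.1569·96983.757613)/(1 − 500131.926513)
= -403148.168900/-500130.926513 = 0.806085

Final: 0.806085


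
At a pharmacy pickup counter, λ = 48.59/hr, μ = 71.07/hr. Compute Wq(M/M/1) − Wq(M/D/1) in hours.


ρ = 48.59/71.07 = 0.6837
Wq(M/M/1) = ρ/(μ−λ) = 0.6837/22.48 = 0.03041 hr
Wq(M/D/1) = ρ/(2(μ−λ)) = 0.01521 hr
Savings = 0.03041 − 0.01521 = 0.01521 hr

Final: 0.01521 hr


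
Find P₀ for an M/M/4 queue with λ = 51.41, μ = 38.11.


a = λ/μ = 51.41/38.11 = 1.3490; ρ = a/c = 0.3372
Σ_{k=0}^{3} a^k/k! (terms k=0..3) = 1.00000 + 1.34899 + 0.90989 + 0.40914 = 3.66802
Tail: a^4/(4!(1−ρ)) = 3.31158/(24·0.6628) = 0.20820
P₀ = 1/(3.66802 + 0.20820) = 1/3.87621 = 0.257984

Final: 0.257984


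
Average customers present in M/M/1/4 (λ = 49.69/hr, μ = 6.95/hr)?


ρ = 49.69/6.95 = 7.1496
L = ρ[1 − (K+1)ρ^K + Kρ^(K+1)] / [(1−ρ)(1−ρ^(K+1))]
Numerator: 7.1496·(1 − 5·2612.984109 + 4·18681.896460) = 440873.025671
Denominator: (-6.1496)·(-18680.896460) = 114880.793482
L = 440873.025671/114880.793482 = 3.8377

Final: 3.8377


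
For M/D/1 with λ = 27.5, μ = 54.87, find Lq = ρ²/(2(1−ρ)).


ρ = 27.5/54.87 = 0.5012
M/D/1: Lq = ρ²/(2(1−ρ)) = 0.2512/(2·0.4988) = 0.25178

Final: 0.25178


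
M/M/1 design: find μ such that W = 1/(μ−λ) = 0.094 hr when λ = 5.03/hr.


W = 1/(μ−λ) ⇒ μ − λ = 1/W = 1/0.094 = 10.6383
μ = λ + 1/W = 5.03 + 10.6383 = 15.6683 per hr

Final: 15.6683 /hr


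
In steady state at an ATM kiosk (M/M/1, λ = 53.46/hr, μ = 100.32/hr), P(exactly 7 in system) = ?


ρ = 53.46/100.32 = 0.5329
P_n = (1−ρ)·ρ^n = (1 − 0.5329)·0.5329^7 = 0.4671·0.012204 = 0.005700

Final: 0.005700


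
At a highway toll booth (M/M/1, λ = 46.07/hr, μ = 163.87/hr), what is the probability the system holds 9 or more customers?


ρ = 46.07/163.87 = 0.2811
P(N ≥ n) = ρ^n = 0.2811^9 = 0.00001097

Final: 0.00001097


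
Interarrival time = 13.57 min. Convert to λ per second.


λ = 1/(interarrival time) in consistent units.
1 second = 0.0166667 min, so λ = 0.0166667/13.57 = 0.001228 per second

Final: 0.001228 /sec


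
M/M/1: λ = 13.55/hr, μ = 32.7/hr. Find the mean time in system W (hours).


W = 1/(μ−λ) = 1/(32.7 − 13.55) = 1/19.15 = 0.05222 hr

Final: 0.05222 hr


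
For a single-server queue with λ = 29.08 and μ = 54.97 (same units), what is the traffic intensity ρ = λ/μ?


ρ = λ/μ = 29.08/54.97 = 0.5290

Final: 0.5290


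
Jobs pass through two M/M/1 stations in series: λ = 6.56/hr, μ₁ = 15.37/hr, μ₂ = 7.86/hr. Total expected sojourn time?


Each node sees arrival rate λ = 6.56/hr (tandem ⇒ throughput preserved).
W₁ = 1/(μ₁−λ) = 1/(15.37−6.56) = 0.11351 hr
W₂ = 1/(μ₂−λ) = 1/(7.86−6.56) = 0.76923 hr
W_total = W₁ + W₂ = 0.11351 + 0.76923 = 0.88274 hr

Final: 0.88274 hr


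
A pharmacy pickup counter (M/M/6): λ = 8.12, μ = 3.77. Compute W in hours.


a = 2.1538; ρ = 0.3590; P₀ = 0.115768
Lq = P₀·a^c·ρ/(c!(1−ρ)²) = 0.01402
Wq = Lq/λ = 0.01402/8.12 = 0.001727 hr
W = Wq + 1/μ = 0.001727 + 0.26525 = 0.26698 hr

Final: 0.26698 hr


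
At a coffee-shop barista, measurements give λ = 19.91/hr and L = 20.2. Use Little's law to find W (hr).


W = L/λ = 20.2/19.91 = 1.0146 hr

Final: 1.0146 hr


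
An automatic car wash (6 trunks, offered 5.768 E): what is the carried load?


B(6,5.768) = 0.248458 (Erlang-B)
Carried load = a(1 − B) = 5.768·(1 − 0.248458) = 5.768·0.751542 = 4.3349 E

Final: 4.3349 Erlangs


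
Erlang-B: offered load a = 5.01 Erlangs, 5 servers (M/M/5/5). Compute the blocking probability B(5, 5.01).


B(c,a) = (a^c/c!) / Σ_{k=0}^{c} a^k/k!
a^5/5! = 26.303127
Σ terms (k=0..5): 1.00000 + 5.01000 + 12.55005 + 20.95858 + 26.25063 + 26.30313 = 92.072386
B = 26.303127/92.072386 = 0.285679

Final: 0.285679


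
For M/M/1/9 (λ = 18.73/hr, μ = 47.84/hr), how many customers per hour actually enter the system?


ρ = 0.3915; P_K = (1−ρ)ρ^9/(1−ρ^10) = 0.0001315
λ_eff = λ(1 − P_K) = 18.73·(1 − 0.0001315) = 18.73·0.999868 = 18.7275 /hr

Final: 18.7275 /hr


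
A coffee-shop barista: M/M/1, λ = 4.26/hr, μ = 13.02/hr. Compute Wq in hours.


ρ = 4.26/13.02 = 0.3272
Wq = ρ/(μ−λ) = 0.3272/(13.02 − 4.26) = 0.3272/8.76 = 0.03735 hr

Final: 0.03735 hr


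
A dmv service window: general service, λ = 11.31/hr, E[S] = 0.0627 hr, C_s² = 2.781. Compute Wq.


ρ = λ·E[S] = 11.31·0.0627 = 0.7091
E[S²] = E[S]²(1+C_s²) = 0.0627²·(1+2.781) = 0.014864
Wq = λ·E[S²]/(2(1−ρ)) = 11.31·0.014864/(2·0.2909) = 0.28899 hr

Final: 0.28899 hr


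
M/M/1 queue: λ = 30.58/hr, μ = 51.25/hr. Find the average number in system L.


ρ = λ/μ = 30.58/51.25 = 0.5967
L = ρ/(1−ρ) = 0.5967/(1 − 0.5967) = 0.5967/0.4033 = 1.4794

Final: 1.4794


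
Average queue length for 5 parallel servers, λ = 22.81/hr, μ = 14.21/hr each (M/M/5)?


a = λ/μ = 1.6052; ρ = a/5 = 0.3210
P₀ = 0.200387
Lq = P₀·a^c·ρ / (c!·(1−ρ)²) = 0.200387·10.65752·0.3210/(120·0.46098)
= 0.01239

Final: 0.01239


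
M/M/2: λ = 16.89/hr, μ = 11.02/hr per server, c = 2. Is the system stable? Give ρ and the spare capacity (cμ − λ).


Total capacity cμ = 2·11.02 = 22.04/hr
ρ = λ/(cμ) = 16.89/22.04 = 0.7663
Stable ⇔ ρ < 1: YES
Spare capacity = cμ − λ = 22.04 − 16.89 = 5.15/hr

Final: ρ = 0.7663; stable; margin = 5.15/hr


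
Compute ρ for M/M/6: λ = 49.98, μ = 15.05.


ρ = λ/(cμ) = 49.98/(6·15.05) = 49.98/90.30 = 0.5535

Final: 0.5535


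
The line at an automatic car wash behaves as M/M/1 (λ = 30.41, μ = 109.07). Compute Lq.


ρ = 30.41/109.07 = 0.2788
Lq = ρ²/(1−ρ) = 0.07774/0.7212 = 0.1078

Final: 0.1078


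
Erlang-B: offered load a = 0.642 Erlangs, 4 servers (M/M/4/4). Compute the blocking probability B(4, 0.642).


B(c,a) = (a^c/c!) / Σ_{k=0}^{c} a^k/k!
a^4/4! = 0.007078
Σ terms (k=0..4): 1.00000 + 0.64200 + 0.20608 + 0.04410 + 0.007078 = 1.899262
B = 0.007078/1.899262 = 0.003727

Final: 0.003727


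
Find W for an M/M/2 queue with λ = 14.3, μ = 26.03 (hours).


a = 0.5494; ρ = 0.2747; P₀ = 0.569017
Lq = P₀·a^c·ρ/(c!(1−ρ)²) = 0.04483
Wq = Lq/λ = 0.04483/14.3 = 0.003135 hr
W = Wq + 1/μ = 0.003135 + 0.03842 = 0.04155 hr

Final: 0.04155 hr


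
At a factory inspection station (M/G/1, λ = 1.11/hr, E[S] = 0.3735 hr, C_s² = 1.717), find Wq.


ρ = λ·E[S] = 1.11·0.3735 = 0.4146
E[S²] = E[S]²(1+C_s²) = 0.3735²·(1+1.717) = 0.379028
Wq = λ·E[S²]/(2(1−ρ)) = 1.11·0.379028/(2·0.5854) = 0.35934 hr

Final: 0.35934 hr


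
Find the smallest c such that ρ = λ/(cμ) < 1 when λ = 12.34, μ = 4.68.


Stability requires cμ > λ ⇔ c > λ/μ.
λ/μ = 12.34/4.68 = 2.6368
Minimum integer c = ⌊2.6368⌋ + 1 = 3
Check: 3·4.68 = 14.04 > 12.34, while 2·4.68 = 9.36 ≤ 12.34

Final: 3 servers


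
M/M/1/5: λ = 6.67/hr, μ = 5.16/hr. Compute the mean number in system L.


ρ = 6.67/5.16 = 1.2926
L = ρ[1 − (K+1)ρ^K + Kρ^(K+1)] / [(1−ρ)(1−ρ^(K+1))]
Numerator: 1.2926·(1 − 6·3.608948 + 5·4.665055) = 3.453388
Denominator: (-0.2926)·(-3.665055) = 1.072526
L = 3.453388/1.072526 = 3.2199

Final: 3.2199


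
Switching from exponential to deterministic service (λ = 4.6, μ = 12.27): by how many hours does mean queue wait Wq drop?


ρ = 4.6/12.27 = 0.3749
Wq(M/M/1) = ρ/(μ−λ) = 0.3749/7.67 = 0.04888 hr
Wq(M/D/1) = ρ/(2(μ−λ)) = 0.02444 hr
Savings = 0.04888 − 0.02444 = 0.02444 hr

Final: 0.02444 hr


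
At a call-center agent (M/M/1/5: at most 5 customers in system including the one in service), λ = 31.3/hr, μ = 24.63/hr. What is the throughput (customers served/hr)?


ρ = 1.2708; P_K = (1−ρ)ρ^5/(1−ρ^6) = 0.279445
λ_eff = λ(1 − P_K) = 31.3·(1 − 0.279445) = 31.3·0.720555 = 22.5534 /hr

Final: 22.5534 /hr


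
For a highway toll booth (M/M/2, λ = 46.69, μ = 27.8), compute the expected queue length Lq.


a = λ/μ = 1.6795; ρ = a/2 = 0.8397
P₀ = 0.087105
Lq = P₀·a^c·ρ / (c!·(1−ρ)²) = 0.087105·2.82071·0.8397/(2·0.02568)
= 4.01713

Final: 4.01713


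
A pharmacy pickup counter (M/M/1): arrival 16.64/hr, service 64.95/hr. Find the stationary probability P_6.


ρ = 16.64/64.95 = 0.2562
P_n = (1−ρ)·ρ^n = (1 − 0.2562)·0.2562^6 = 0.7438·0.0002828 = 0.0002103

Final: 0.0002103


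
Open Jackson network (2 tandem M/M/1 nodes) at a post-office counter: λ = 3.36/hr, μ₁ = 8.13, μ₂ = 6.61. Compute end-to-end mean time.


Each node sees arrival rate λ = 3.36/hr (tandem ⇒ throughput preserved).
W₁ = 1/(μ₁−λ) = 1/(8.13−3.36) = 0.20964 hr
W₂ = 1/(μ₂−λ) = 1/(6.61−3.36) = 0.30769 hr
W_total = W₁ + W₂ = 0.20964 + 0.30769 = 0.51734 hr

Final: 0.51734 hr


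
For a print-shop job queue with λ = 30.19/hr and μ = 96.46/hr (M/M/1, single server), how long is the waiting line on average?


ρ = 30.19/96.46 = 0.3130
Lq = ρ²/(1−ρ) = 0.09796/0.6870 = 0.1426

Final: 0.1426


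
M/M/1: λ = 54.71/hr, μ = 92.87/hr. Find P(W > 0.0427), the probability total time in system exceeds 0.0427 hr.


W ~ Exponential(μ−λ) for M/M/1.
μ − λ = 92.87 − 54.71 = 38.1600
P(W > t) = e^{−(μ−λ)t} = e^{−1.6294} = 0.196041

Final: 0.196041


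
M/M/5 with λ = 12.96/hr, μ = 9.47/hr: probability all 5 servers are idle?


a = λ/μ = 12.96/9.47 = 1.3685; ρ = a/c = 0.2737
Σ_{k=0}^{4} a^k/k! (terms k=0..4) = 1.00000 + 1.36853 + 0.93644 + 0.42718 + 0.14615 = 3.87831
Tail: a^5/(5!(1−ρ)) = 4.80037/(120·0.7263) = 0.05508
P₀ = 1/(3.87831 + 0.05508) = 1/3.93339 = 0.254234

Final: 0.254234


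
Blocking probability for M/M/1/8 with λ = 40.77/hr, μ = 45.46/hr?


ρ = λ/μ = 40.77/45.46 = 0.8968
P_K = (1−ρ)ρ^K/(1−ρ^(K+1)) = (0.1032·0.418495)/(1 − 0.375320)
= 0.043175/0.624680 = 0.069116

Final: 0.069116


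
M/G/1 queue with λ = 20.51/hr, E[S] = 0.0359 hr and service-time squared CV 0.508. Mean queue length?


ρ = λ·E[S] = 20.51·0.0359 = 0.7363
Lq = ρ²(1+C_s²)/(2(1−ρ)) = 0.5422·(1+0.508)/(2·0.2637)
= 0.5422·1.5080/0.5274 = 1.55023

Final: 1.55023


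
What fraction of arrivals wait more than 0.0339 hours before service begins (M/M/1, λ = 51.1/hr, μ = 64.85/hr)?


ρ = 51.1/64.85 = 0.7880
P(Wq > t) = ρ·e^{−(μ−λ)t} = 0.7880·e^{−0.4661}
= 0.7880·0.627429 = 0.494397

Final: 0.494397


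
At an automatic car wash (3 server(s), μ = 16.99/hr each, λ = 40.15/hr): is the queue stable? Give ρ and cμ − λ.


Total capacity cμ = 3·16.99 = 50.97/hr
ρ = λ/(cμ) = 40.15/50.97 = 0.7877
Stable ⇔ ρ < 1: YES
Spare capacity = cμ − λ = 50.97 − 40.15 = 10.82/hr

Final: ρ = 0.7877; stable; margin = 10.82/hr


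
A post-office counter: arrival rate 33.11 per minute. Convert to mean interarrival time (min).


Mean interarrival time = 1/λ = 1/33.11 minute = 0.03020 minute
In minutes: 0.03020 × 1 = 0.03020 min

Final: 0.03020 min


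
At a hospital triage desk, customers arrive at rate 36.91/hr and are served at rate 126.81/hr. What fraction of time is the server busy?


ρ = λ/μ = 36.91/126.81 = 0.2911

Final: 0.2911


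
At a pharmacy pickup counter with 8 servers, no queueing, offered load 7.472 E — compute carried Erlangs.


B(8,7.472) = 0.205862 (Erlang-B)
Carried load = a(1 − B) = 7.472·(1 − 0.205862) = 7.472·0.794138 = 5.9338 E

Final: 5.9338 Erlangs


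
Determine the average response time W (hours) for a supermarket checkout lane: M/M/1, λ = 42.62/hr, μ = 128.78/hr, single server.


W = 1/(μ−λ) = 1/(128.78 − 42.62) = 1/86.16 = 0.01161 hr

Final: 0.01161 hr


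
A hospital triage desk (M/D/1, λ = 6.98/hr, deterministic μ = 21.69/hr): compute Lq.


ρ = 6.98/21.69 = 0.3218
M/D/1: Lq = ρ²/(2(1−ρ)) = 0.1036/(2·0.6782) = 0.07635

Final: 0.07635


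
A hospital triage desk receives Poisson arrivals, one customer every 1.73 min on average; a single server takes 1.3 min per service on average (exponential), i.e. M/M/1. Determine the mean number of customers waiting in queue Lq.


λ = 60/1.73 = 34.6821 /hr
μ = 60/1.3 = 46.1538 /hr
ρ = λ/μ = 34.6821/46.1538 = 0.7514
Lq = ρ²/(1−ρ) = 0.5647/0.2486 = 2.2718

Final: 2.2718


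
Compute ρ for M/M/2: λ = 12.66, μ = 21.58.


ρ = λ/(cμ) = 12.66/(2·21.58) = 12.66/43.16 = 0.2933

Final: 0.2933


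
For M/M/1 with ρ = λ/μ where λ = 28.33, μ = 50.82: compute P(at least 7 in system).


ρ = 28.33/50.82 = 0.5575
P(N ≥ n) = ρ^n = 0.5575^7 = 0.016730

Final: 0.016730


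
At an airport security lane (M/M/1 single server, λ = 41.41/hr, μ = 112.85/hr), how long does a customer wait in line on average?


ρ = 41.41/112.85 = 0.3669
Wq = ρ/(μ−λ) = 0.3669/(112.85 − 41.41) = 0.3669/71.44 = 0.005136 hr

Final: 0.005136 hr


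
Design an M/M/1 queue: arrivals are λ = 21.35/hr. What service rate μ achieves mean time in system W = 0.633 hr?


W = 1/(μ−λ) ⇒ μ − λ = 1/W = 1/0.633 = 1.5798
μ = λ + 1/W = 21.35 + 1.5798 = 22.9298 per hr

Final: 22.9298 /hr


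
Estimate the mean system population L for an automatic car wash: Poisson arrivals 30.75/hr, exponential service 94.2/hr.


ρ = λ/μ = 30.75/94.2 = 0.3264
L = ρ/(1−ρ) = 0.3264/(1 − 0.3264) = 0.3264/0.6736 = 0.4846

Final: 0.4846


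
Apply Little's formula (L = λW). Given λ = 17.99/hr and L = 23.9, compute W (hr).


W = L/λ = 23.9/17.99 = 1.3285 hr

Final: 1.3285 hr


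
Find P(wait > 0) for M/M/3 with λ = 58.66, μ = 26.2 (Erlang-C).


a = λ/μ = 2.2389; ρ = a/3 = 0.7463
P₀ = 0.076227 (from M/M/c formula)
C(c,a) = [a^c/(c!(1−ρ))]·P₀ = [11.22334/(6·0.2537)]·0.076227
= 7.37341·0.076227 = 0.562051

Final: 0.562051


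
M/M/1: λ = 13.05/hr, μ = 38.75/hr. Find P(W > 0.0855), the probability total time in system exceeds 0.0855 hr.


W ~ Exponential(μ−λ) for M/M/1.
μ − λ = 38.75 − 13.05 = 25.7000
P(W > t) = e^{−(μ−λ)t} = e^{−2.1974} = 0.111097

Final: 0.111097


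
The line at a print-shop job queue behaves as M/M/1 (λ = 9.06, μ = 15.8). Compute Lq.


ρ = 9.06/15.8 = 0.5734
Lq = ρ²/(1−ρ) = 0.3288/0.4266 = 0.7708

Final: 0.7708


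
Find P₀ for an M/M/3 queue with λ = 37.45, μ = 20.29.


a = λ/μ = 37.45/20.29 = 1.8457; ρ = a/c = 0.6152
Σ_{k=0}^{2} a^k/k! (terms k=0..2) = 1.00000 + 1.84574 + 1.70337 = 4.54911
Tail: a^3/(3!(1−ρ)) = 6.28795/(6·0.3848) = 2.72380
P₀ = 1/(4.54911 + 2.72380) = 1/7.27290 = 0.137497

Final: 0.137497


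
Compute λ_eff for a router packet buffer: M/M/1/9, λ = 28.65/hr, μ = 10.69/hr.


ρ = 2.6801; P_K = (1−ρ)ρ^9/(1−ρ^10) = 0.626909
λ_eff = λ(1 − P_K) = 28.65·(1 − 0.626909) = 28.65·0.373091 = 10.6891 /hr

Final: 10.6891 /hr


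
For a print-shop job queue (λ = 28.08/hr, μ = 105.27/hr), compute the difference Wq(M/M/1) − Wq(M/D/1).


ρ = 28.08/105.27 = 0.2667
Wq(M/M/1) = ρ/(μ−λ) = 0.2667/77.19 = 0.003456 hr
Wq(M/D/1) = ρ/(2(μ−λ)) = 0.001728 hr
Savings = 0.003456 − 0.001728 = 0.001728 hr

Final: 0.001728 hr


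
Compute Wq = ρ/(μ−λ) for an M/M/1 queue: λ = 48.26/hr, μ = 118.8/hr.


ρ = 48.26/118.8 = 0.4062
Wq = ρ/(μ−λ) = 0.4062/(118.8 − 48.26) = 0.4062/70.54 = 0.005759 hr

Final: 0.005759 hr


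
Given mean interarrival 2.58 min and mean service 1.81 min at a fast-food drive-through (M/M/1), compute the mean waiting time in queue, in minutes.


λ = 60/2.58 = 23.2558 /hr
μ = 60/1.81 = 33.1492 /hr
ρ = λ/μ = 23.2558/33.1492 = 0.7016
Wq = ρ/(μ−λ) = 0.7016/(33.1492−23.2558) = 0.07091 hr
In minutes: 0.07091·60 = 4.255 min

Final: 4.255 min


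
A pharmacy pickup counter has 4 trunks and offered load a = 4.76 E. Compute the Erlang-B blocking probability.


B(c,a) = (a^c/c!) / Σ_{k=0}^{c} a^k/k!
a^4/4! = 21.390285
Σ terms (k=0..4): 1.00000 + 4.76000 + 11.32880 + 17.97503 + 21.39028 = 56.454114
B = 21.390285/56.454114 = 0.378897

Final: 0.378897


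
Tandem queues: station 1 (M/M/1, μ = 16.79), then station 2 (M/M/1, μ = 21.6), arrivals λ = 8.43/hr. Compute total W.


Each node sees arrival rate λ = 8.43/hr (tandem ⇒ throughput preserved).
W₁ = 1/(μ₁−λ) = 1/(16.79−8.43) = 0.11962 hr
W₂ = 1/(μ₂−λ) = 1/(21.6−8.43) = 0.07593 hr
W_total = W₁ + W₂ = 0.11962 + 0.07593 = 0.19555 hr

Final: 0.19555 hr


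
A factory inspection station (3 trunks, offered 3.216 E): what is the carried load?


B(3,3.216) = 0.371286 (Erlang-B)
Carried load = a(1 − B) = 3.216·(1 − 0.371286) = 3.216·0.628714 = 2.0219 E

Final: 2.0219 Erlangs


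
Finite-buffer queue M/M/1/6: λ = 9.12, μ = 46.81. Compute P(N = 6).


ρ = λ/μ = 9.12/46.81 = 0.1948
P_K = (1−ρ)ρ^K/(1−ρ^(K+1)) = (0.8052·0.00005469)/(1 − 0.00001066)
= 0.00004404/0.999989 = 0.00004404

Final: 0.00004404


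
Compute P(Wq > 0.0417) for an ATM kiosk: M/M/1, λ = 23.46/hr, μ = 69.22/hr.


ρ = 23.46/69.22 = 0.3389
P(Wq > t) = ρ·e^{−(μ−λ)t} = 0.3389·e^{−1.9082}
= 0.3389·0.148348 = 0.050278

Final: 0.050278


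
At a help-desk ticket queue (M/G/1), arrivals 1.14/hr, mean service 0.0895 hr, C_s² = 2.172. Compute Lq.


ρ = λ·E[S] = 1.14·0.0895 = 0.1020
Lq = ρ²(1+C_s²)/(2(1−ρ)) = 0.01041·(1+2.172)/(2·0.8980)
= 0.01041·3.1720/1.7959 = 0.01839

Final: 0.01839


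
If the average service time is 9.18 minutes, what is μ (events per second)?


μ = 1/(service time) in consistent units.
1 second = 0.0166667 min, so μ = 0.0166667/9.18 = 0.001816 per second

Final: 0.001816 /sec


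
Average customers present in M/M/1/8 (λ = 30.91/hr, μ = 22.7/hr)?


ρ = 30.91/22.7 = 1.3617
L = ρ[1 − (K+1)ρ^K + Kρ^(K+1)] / [(1−ρ)(1−ρ^(K+1))]
Numerator: 1.3617·(1 − 9·11.819121 + 8·16.093790) = 31.833528
Denominator: (-0.3617)·(-15.093790) = 5.459032
L = 31.833528/5.459032 = 5.8314

Final: 5.8314


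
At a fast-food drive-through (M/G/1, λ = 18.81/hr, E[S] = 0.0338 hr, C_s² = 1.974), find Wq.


ρ = λ·E[S] = 18.81·0.0338 = 0.6358
E[S²] = E[S]²(1+C_s²) = 0.0338²·(1+1.974) = 0.003398
Wq = λ·E[S²]/(2(1−ρ)) = 18.81·0.003398/(2·0.3642) = 0.08773 hr

Final: 0.08773 hr


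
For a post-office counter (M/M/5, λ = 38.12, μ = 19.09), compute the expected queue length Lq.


a = λ/μ = 1.9969; ρ = a/5 = 0.3994
P₀ = 0.134760
Lq = P₀·a^c·ρ / (c!·(1−ρ)²) = 0.134760·31.74935·0.3994/(120·0.36075)
= 0.03947

Final: 0.03947


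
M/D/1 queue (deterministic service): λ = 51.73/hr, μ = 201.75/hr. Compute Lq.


ρ = 51.73/201.75 = 0.2564
M/D/1: Lq = ρ²/(2(1−ρ)) = 0.06574/(2·0.7436) = 0.04421

Final: 0.04421


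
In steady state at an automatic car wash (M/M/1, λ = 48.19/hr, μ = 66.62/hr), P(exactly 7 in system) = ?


ρ = 48.19/66.62 = 0.7234
P_n = (1−ρ)·ρ^n = (1 − 0.7234)·0.7234^7 = 0.2766·0.103625 = 0.028667

Final: 0.028667


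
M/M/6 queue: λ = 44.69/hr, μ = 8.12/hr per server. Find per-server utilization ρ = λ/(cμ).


ρ = λ/(cμ) = 44.69/(6·8.12) = 44.69/48.72 = 0.9173

Final: 0.9173


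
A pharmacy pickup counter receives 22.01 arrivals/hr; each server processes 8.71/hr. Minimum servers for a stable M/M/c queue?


Stability requires cμ > λ ⇔ c > λ/μ.
λ/μ = 22.01/8.71 = 2.5270
Minimum integer c = ⌊2.5270⌋ + 1 = 3
Check: 3·8.71 = 26.13 > 22.01, while 2·8.71 = 17.42 ≤ 22.01

Final: 3 servers


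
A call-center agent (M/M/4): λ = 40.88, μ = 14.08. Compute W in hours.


a = 2.9034; ρ = 0.7259; P₀ = 0.043482
Lq = P₀·a^c·ρ/(c!(1−ρ)²) = 1.24341
Wq = Lq/λ = 1.24341/40.88 = 0.03042 hr
W = Wq + 1/μ = 0.03042 + 0.07102 = 0.10144 hr

Final: 0.10144 hr


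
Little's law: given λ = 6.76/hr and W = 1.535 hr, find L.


L = λW = 6.76·1.535 = 10.3766

Final: 10.3766


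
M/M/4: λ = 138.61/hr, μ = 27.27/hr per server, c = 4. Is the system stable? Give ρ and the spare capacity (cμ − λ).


Total capacity cμ = 4·27.27 = 109.08/hr
ρ = λ/(cμ) = 138.61/109.08 = 1.2707
Stable ⇔ ρ < 1: NO
Spare capacity = cμ − λ = 109.08 − 138.61 = -29.53/hr

Final: ρ = 1.2707; unstable; margin = -29.53/hr


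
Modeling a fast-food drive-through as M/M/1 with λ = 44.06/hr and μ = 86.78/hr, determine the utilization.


ρ = λ/μ = 44.06/86.78 = 0.5077

Final: 0.5077


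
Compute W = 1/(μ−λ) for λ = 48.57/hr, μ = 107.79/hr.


W = 1/(μ−λ) = 1/(107.79 − 48.57) = 1/59.22 = 0.01689 hr

Final: 0.01689 hr


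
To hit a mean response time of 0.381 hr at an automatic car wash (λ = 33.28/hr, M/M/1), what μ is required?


W = 1/(μ−λ) ⇒ μ − λ = 1/W = 1/0.381 = 2.6247
μ = λ + 1/W = 33.28 + 2.6247 = 35.9047 per hr

Final: 35.9047 /hr


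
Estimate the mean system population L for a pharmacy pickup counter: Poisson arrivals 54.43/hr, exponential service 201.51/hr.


ρ = λ/μ = 54.43/201.51 = 0.2701
L = ρ/(1−ρ) = 0.2701/(1 − 0.2701) = 0.2701/0.7299 = 0.3701

Final: 0.3701


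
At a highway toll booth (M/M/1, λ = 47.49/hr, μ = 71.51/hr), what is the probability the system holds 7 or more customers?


ρ = 47.49/71.51 = 0.6641
P(N ≥ n) = ρ^n = 0.6641^7 = 0.056970

Final: 0.056970


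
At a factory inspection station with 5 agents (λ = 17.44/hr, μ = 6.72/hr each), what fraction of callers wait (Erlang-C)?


a = λ/μ = 2.5952; ρ = a/5 = 0.5190
P₀ = 0.072431 (from M/M/c formula)
C(c,a) = [a^c/(c!(1−ρ))]·P₀ = [117.72970/(120·0.4810)]·0.072431
= 2.03987·0.072431 = 0.147751

Final: 0.147751


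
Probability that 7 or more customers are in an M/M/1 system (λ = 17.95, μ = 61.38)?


ρ = 17.95/61.38 = 0.2924
P(N ≥ n) = ρ^n = 0.2924^7 = 0.0001829

Final: 0.0001829


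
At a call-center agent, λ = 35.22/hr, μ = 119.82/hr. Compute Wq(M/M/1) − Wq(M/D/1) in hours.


ρ = 35.22/119.82 = 0.2939
Wq(M/M/1) = ρ/(μ−λ) = 0.2939/84.60 = 0.003474 hr
Wq(M/D/1) = ρ/(2(μ−λ)) = 0.001737 hr
Savings = 0.003474 − 0.001737 = 0.001737 hr

Final: 0.001737 hr


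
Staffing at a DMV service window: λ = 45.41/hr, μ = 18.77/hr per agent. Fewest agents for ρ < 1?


Stability requires cμ > λ ⇔ c > λ/μ.
λ/μ = 45.41/18.77 = 2.4193
Minimum integer c = ⌊2.4193⌋ + 1 = 3
Check: 3·18.77 = 56.31 > 45.41, while 2·18.77 = 37.54 ≤ 45.41

Final: 3 servers


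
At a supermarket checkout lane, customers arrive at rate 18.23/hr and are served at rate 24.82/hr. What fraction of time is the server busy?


ρ = λ/μ = 18.23/24.82 = 0.7345

Final: 0.7345


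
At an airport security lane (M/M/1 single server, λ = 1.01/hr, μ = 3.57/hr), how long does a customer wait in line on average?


ρ = 1.01/3.57 = 0.2829
Wq = ρ/(μ−λ) = 0.2829/(3.57 − 1.01) = 0.2829/2.56 = 0.1105 hr

Final: 0.1105 hr
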